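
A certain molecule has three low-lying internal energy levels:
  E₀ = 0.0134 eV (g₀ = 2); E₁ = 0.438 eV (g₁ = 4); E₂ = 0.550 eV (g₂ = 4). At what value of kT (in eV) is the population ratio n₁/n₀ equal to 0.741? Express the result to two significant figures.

0.43 eV

n₁/n₀ = (g₁/g₀) exp[−(E₁−E₀)/kT] = 0.741.
⇒ (E₁−E₀)/kT = ln((4/2)/0.741) = ln(2.699) = 0.9929.
kT = 0.4246 eV / 0.9929 = 0.43 eV.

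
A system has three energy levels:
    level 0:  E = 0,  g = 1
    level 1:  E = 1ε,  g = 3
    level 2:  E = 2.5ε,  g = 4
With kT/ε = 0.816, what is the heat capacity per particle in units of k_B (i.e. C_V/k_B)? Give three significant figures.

0.850

Eᵢ/kT = 0, 1.2255, 3.0637.
Z = Σ gᵢe^(−Eᵢ/kT) = 1·e^(−0) + 3·e^(−1.2255) + 4·e^(−3.0637) = 1.0000 + 0.88083 + 0.18686 = 2.0677.
⟨E⟩ = 0.65192 ε, ⟨E²⟩ = 0.99081 ε².
C_V/k_B = (⟨E²⟩ − ⟨E⟩²)/(kT)² = (0.99081 − 0.42500)/0.66586 = 0.850.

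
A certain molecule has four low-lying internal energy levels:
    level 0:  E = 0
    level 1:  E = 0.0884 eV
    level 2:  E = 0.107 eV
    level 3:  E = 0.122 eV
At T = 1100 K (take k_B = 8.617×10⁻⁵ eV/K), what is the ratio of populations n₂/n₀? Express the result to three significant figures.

k_BT = 8.617×10⁻⁵ × 1100 K = 0.094787 eV.
n₂/n₀ = exp[−(E₂−E₀)/kT] = exp(−(0.107 eV)/(0.094787 eV)) = exp(-1.1288) = 0.323.

0.323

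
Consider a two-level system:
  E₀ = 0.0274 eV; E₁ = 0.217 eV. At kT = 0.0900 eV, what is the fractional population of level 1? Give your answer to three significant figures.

Eᵢ/kT = 0.30444, 2.4111.
Z = Σ e^(−Eᵢ/kT) = e^(−0.30444) + e^(−2.4111) = 0.73754 + 0.089717 = 0.82726.
P₁ = e^(−E₁/kT) / Z = 0.089717/0.82726 = 0.108.

0.108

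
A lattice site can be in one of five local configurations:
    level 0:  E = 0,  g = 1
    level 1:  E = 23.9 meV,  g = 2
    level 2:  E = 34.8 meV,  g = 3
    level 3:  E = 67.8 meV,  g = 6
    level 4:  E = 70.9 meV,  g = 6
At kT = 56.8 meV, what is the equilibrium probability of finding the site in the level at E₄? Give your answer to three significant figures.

Eᵢ/kT = 0, 0.42077, 0.61268, 1.1937, 1.2482.
Z = Σ gᵢe^(−Eᵢ/kT) = 1·e^(−0) + 2·e^(−0.42077) + 3·e^(−0.61268) + 6·e^(−1.1937) + 6·e^(−1.2482) = 1.0000 + 1.3131 + 1.6257 + 1.8186 + 1.7221 = 7.4795.
P₄ = g₄ e^(−E₄/kT) / Z = 1.7221/7.4795 = 0.230.

0.230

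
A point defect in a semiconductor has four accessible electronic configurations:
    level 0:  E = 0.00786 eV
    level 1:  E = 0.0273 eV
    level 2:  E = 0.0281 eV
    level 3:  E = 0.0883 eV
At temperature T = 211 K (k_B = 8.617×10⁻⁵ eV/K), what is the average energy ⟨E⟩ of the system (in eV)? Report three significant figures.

k_BT = 8.617×10⁻⁵ × 211 K = 0.018182 eV.
Eᵢ/kT = 0.43230, 1.5015, 1.5455, 4.8565.
Z = Σ e^(−Eᵢ/kT) = e^(−0.43230) + e^(−1.5015) + e^(−1.5455) + e^(−4.8565) = 0.64901 + 0.22280 + 0.21321 + 0.0077777 = 1.0928.
⟨E⟩ = Σ Eᵢ e^(−Eᵢ/kT) / Z = (0.00786·0.64901 + 0.0273·0.22280 + 0.0281·0.21321 + 0.0883·0.0077777) / 1.0928 = 0.0163 eV.

0.0163 eV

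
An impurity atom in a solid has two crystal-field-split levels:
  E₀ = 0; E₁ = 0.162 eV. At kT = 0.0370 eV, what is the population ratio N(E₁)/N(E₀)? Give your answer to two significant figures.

n₁/n₀ = exp[−(E₁−E₀)/kT] = exp(−(0.162 eV)/(0.0370 eV)) = exp(-4.378) = 0.013.

0.013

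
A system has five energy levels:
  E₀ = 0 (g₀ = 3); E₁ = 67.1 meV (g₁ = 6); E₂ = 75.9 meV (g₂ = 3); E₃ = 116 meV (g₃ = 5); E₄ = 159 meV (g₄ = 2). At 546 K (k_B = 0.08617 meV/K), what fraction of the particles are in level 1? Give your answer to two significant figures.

0.26

k_BT = 0.08617 × 546 K = 47.05 meV.
Eᵢ/kT = 0, 1.426, 1.613, 2.465, 3.379.
Z = Σ gᵢe^(−Eᵢ/kT) = 3·e^(−0) + 6·e^(−1.426) + 3·e^(−1.613) + 5·e^(−2.465) + 2·e^(−3.379) = 3.000 + 1.442 + 0.5979 + 0.4250 + 0.06816 = 5.533.
P₁ = g₁ e^(−E₁/kT) / Z = 1.442/5.533 = 0.26.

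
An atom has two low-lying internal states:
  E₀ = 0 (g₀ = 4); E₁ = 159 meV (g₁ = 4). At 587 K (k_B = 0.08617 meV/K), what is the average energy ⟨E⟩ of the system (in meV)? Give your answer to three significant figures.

k_BT = 0.08617 × 587 K = 50.582 meV.
Eᵢ/kT = 0, 3.1434.
Z = Σ gᵢe^(−Eᵢ/kT) = 4·e^(−0) + 4·e^(−3.1434) = 4.0000 + 0.17254 = 4.1725.
⟨E⟩ = Σ Eᵢ gᵢe^(−Eᵢ/kT) / Z = (0·4.0000 + 159·0.17254) / 4.1725 = 6.57 meV.

6.57 meV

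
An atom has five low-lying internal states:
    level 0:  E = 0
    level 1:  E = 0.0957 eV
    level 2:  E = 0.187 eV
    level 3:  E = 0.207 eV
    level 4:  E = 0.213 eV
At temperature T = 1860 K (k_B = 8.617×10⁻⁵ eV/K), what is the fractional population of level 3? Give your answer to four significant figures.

k_BT = 8.617×10⁻⁵ × 1860 K = 0.160276 eV.
Eᵢ/kT = 0, 0.597095, 1.16674, 1.29152, 1.32896.
Z = Σ e^(−Eᵢ/kT) = e^(−0) + e^(−0.597095) + e^(−1.16674) + e^(−1.29152) + e^(−1.32896) = 1.00000 + 0.550408 + 0.311380 + 0.274853 + 0.264752 = 2.40139.
P₃ = e^(−E₃/kT) / Z = 0.274853/2.40139 = 0.1145.

0.1145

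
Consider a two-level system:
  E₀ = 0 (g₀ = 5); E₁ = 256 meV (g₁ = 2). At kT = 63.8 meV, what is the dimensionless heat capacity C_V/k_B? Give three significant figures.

Eᵢ/kT = 0, 4.0125.
Z = Σ gᵢe^(−Eᵢ/kT) = 5·e^(−0) + 2·e^(−4.0125) = 5.0000 + 0.036176 = 5.0362.
⟨E⟩ = 1.8389 meV, ⟨E²⟩ = 470.76 meV².
C_V/k_B = (⟨E²⟩ − ⟨E⟩²)/(kT)² = (470.76 − 3.3816)/4070.4 = 0.115.

0.115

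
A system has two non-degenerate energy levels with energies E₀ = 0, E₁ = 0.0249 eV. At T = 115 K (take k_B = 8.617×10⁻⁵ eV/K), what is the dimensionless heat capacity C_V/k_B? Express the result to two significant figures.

0.44

k_BT = 8.617×10⁻⁵ × 115 K = 0.009910 eV.
Eᵢ/kT = 0, 2.513.
Z = Σ e^(−Eᵢ/kT) = e^(−0) + e^(−2.513) = 1.000 + 0.08102 = 1.081.
⟨E⟩ = 0.001866 eV, ⟨E²⟩ = 0.00004647 eV².
C_V/k_B = (⟨E²⟩ − ⟨E⟩²)/(kT)² = (0.00004647 − 0.000003482)/0.00009821 = 0.44.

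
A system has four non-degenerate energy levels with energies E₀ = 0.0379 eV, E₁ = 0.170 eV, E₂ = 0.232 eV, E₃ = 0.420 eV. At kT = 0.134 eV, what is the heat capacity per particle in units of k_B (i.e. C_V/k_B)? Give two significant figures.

Eᵢ/kT = 0.2828, 1.269, 1.731, 3.134.
Z = Σ e^(−Eᵢ/kT) = e^(−0.2828) + e^(−1.269) + e^(−1.731) + e^(−3.134) = 0.7537 + 0.2811 + 0.1771 + 0.04354 = 1.255.
⟨E⟩ = 0.1081 eV, ⟨E²⟩ = 0.02105 eV².
C_V/k_B = (⟨E²⟩ − ⟨E⟩²)/(kT)² = (0.02105 − 0.01169)/0.01796 = 0.52.

0.52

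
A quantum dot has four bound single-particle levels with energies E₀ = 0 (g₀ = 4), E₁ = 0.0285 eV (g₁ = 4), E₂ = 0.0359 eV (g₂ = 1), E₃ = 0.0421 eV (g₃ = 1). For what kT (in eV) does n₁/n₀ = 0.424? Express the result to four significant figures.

0.03322 eV

n₁/n₀ = (g₁/g₀) exp[−(E₁−E₀)/kT] = 0.424.
⇒ (E₁−E₀)/kT = ln((4/4)/0.424) = ln(2.35849) = 0.858022.
kT = 0.0285 eV / 0.858022 = 0.03322 eV.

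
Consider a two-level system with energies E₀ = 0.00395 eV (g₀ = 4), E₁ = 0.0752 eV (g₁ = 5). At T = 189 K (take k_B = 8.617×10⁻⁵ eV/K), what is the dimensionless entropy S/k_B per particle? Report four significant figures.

1.470

k_BT = 8.617×10⁻⁵ × 189 K = 0.0162861 eV.
Eᵢ/kT = 0.242538, 4.61743.
Z = Σ gᵢe^(−Eᵢ/kT) = 4·e^(−0.242538) + 5·e^(−4.61743) = 3.13854 + 0.0493908 = 3.18793.
⟨E⟩ = Σ EᵢPᵢ = 0.00505388 eV.
S/k_B = ln Z + ⟨E⟩/kT = ln(3.18793) + 0.00505388/0.0162861 = 1.15937 + 0.310319 = 1.470.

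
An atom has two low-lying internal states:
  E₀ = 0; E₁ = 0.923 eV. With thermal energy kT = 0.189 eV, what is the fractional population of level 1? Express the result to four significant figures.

0.007513

Eᵢ/kT = 0, 4.88360.
Z = Σ e^(−Eᵢ/kT) = e^(−0) + e^(−4.88360) = 1.00000 + 0.00756971 = 1.00757.
P₁ = e^(−E₁/kT) / Z = 0.00756971/1.00757 = 0.007513.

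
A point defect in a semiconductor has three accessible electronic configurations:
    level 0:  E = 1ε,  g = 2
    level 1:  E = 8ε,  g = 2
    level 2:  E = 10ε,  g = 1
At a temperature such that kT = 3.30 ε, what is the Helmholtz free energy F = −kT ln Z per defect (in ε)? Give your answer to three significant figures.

Eᵢ/kT = 0.30303, 2.4242, 3.0303.
Z = Σ gᵢe^(−Eᵢ/kT) = 2·e^(−0.30303) + 2·e^(−2.4242) + 1·e^(−3.0303) = 1.4772 + 0.17710 + 0.048301 = 1.7026.
F = −kT ln Z = −3.30 × ln(1.7026) = −3.30 × 0.53216 = -1.76 ε.

-1.76 ε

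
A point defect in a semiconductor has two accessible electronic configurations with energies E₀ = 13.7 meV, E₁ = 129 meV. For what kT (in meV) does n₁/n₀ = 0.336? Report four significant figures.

n₁/n₀ = exp[−(E₁−E₀)/kT] = 0.336.
⇒ (E₁−E₀)/kT = ln(1/0.336) = ln(2.97619) = 1.09064.
kT = 115.3 meV / 1.09064 = 105.7 meV.

105.7 meV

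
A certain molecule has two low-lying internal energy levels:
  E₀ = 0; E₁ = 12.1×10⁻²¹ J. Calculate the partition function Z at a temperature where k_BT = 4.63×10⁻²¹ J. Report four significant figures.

Eᵢ/kT = 0, 2.61339.
Z = Σ e^(−Eᵢ/kT) = e^(−0) + e^(−2.61339) = 1.00000 + 0.0732857 = 1.07329.

Z = 1.073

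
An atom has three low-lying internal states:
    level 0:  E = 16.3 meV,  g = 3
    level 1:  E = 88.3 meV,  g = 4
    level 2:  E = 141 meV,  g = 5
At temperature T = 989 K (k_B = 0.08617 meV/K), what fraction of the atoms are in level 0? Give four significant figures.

k_BT = 0.08617 × 989 K = 85.2221 meV.
Eᵢ/kT = 0.191265, 1.03612, 1.65450.
Z = Σ gᵢe^(−Eᵢ/kT) = 3·e^(−0.191265) + 4·e^(−1.03612) + 5·e^(−1.65450) = 2.47774 + 1.41932 + 0.955938 = 4.85300.
P₀ = g₀ e^(−E₀/kT) / Z = 2.47774/4.85300 = 0.5106.

0.5106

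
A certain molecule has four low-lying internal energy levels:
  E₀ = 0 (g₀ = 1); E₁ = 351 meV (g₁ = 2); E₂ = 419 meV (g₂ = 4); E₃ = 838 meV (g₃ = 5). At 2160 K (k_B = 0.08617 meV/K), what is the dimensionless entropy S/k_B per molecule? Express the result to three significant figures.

1.57

k_BT = 0.08617 × 2160 K = 186.13 meV.
Eᵢ/kT = 0, 1.8858, 2.2511, 4.5022.
Z = Σ gᵢe^(−Eᵢ/kT) = 1·e^(−0) + 2·e^(−1.8858) + 4·e^(−2.2511) + 5·e^(−4.5022) = 1.0000 + 0.30342 + 0.42113 + 0.055423 = 1.7800.
⟨E⟩ = Σ EᵢPᵢ = 185.06 meV.
S/k_B = ln Z + ⟨E⟩/kT = ln(1.7800) + 185.06/186.13 = 0.57661 + 0.99425 = 1.57.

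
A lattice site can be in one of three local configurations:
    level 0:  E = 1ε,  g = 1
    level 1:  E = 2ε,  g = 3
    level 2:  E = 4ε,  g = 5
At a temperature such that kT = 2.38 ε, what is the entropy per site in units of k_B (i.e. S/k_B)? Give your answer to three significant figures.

2.07

Eᵢ/kT = 0.42017, 0.84034, 1.6807.
Z = Σ gᵢe^(−Eᵢ/kT) = 1·e^(−0.42017) + 3·e^(−0.84034) + 5·e^(−1.6807) = 0.65694 + 1.2947 + 0.93122 = 2.8829.
⟨E⟩ = Σ EᵢPᵢ = 2.4181 ε.
S/k_B = ln Z + ⟨E⟩/kT = ln(2.8829) + 2.4181/2.38 = 1.0588 + 1.0160 = 2.07.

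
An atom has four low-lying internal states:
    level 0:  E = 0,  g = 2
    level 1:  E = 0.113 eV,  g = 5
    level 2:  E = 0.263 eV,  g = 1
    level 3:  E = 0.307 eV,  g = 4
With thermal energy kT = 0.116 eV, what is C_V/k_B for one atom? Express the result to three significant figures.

Eᵢ/kT = 0, 0.97414, 2.2672, 2.6466.
Z = Σ gᵢe^(−Eᵢ/kT) = 2·e^(−0) + 5·e^(−0.97414) + 1·e^(−2.2672) + 4·e^(−2.6466) = 2.0000 + 1.8876 + 0.10360 + 0.28357 = 4.2748.
⟨E⟩ = 0.076636 eV, ⟨E²⟩ = 0.013567 eV².
C_V/k_B = (⟨E²⟩ − ⟨E⟩²)/(kT)² = (0.013567 − 0.0058731)/0.013456 = 0.572.

0.572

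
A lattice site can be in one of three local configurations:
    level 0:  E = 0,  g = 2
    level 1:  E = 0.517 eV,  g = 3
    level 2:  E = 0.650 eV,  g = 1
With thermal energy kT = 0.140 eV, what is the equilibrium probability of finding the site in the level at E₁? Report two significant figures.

Eᵢ/kT = 0, 3.693, 4.643.
Z = Σ gᵢe^(−Eᵢ/kT) = 2·e^(−0) + 3·e^(−3.693) + 1·e^(−4.643) = 2.000 + 0.07469 + 0.009629 = 2.084.
P₁ = g₁ e^(−E₁/kT) / Z = 0.07469/2.084 = 0.036.

0.036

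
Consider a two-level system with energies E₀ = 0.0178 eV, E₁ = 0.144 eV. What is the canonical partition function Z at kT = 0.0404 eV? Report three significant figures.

Eᵢ/kT = 0.44059, 3.5644.
Z = Σ e^(−Eᵢ/kT) = e^(−0.44059) + e^(−3.5644) = 0.64366 + 0.028314 = 0.67197.

Z = 0.672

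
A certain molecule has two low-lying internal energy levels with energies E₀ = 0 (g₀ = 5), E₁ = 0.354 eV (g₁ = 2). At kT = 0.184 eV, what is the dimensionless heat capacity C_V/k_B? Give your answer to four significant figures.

0.1930

Eᵢ/kT = 0, 1.92391.
Z = Σ gᵢe^(−Eᵢ/kT) = 5·e^(−0) + 2·e^(−1.92391) = 5.00000 + 0.292070 = 5.29207.
⟨E⟩ = 0.0195373 eV, ⟨E²⟩ = 0.00691621 eV².
C_V/k_B = (⟨E²⟩ − ⟨E⟩²)/(kT)² = (0.00691621 − 0.000381706)/0.0338560 = 0.1930.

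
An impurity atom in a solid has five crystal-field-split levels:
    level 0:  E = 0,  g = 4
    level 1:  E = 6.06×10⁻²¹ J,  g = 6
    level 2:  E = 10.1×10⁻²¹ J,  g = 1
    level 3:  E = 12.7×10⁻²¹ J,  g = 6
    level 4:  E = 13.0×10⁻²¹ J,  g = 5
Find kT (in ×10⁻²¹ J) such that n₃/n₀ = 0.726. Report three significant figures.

17.5 ×10⁻²¹ J

n₃/n₀ = (g₃/g₀) exp[−(E₃−E₀)/kT] = 0.726.
⇒ (E₃−E₀)/kT = ln((6/4)/0.726) = ln(2.0661) = 0.72566.
kT = 12.7 ×10⁻²¹ J / 0.72566 = 17.5 ×10⁻²¹ J.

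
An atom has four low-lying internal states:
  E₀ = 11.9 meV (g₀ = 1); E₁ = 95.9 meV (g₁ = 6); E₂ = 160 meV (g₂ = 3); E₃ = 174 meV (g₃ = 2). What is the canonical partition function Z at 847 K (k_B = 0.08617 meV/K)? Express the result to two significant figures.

k_BT = 0.08617 × 847 K = 72.99 meV.
Eᵢ/kT = 0.1630, 1.314, 2.192, 2.384.
Z = Σ gᵢe^(−Eᵢ/kT) = 1·e^(−0.1630) + 6·e^(−1.314) + 3·e^(−2.192) + 2·e^(−2.384) = 0.8496 + 1.612 + 0.3351 + 0.1844 = 2.981.

Z = 3.0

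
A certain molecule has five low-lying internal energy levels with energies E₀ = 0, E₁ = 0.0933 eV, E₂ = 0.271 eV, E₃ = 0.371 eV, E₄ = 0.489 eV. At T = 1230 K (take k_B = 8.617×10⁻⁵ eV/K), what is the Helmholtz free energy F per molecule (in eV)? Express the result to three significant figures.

-0.0452 eV

k_BT = 8.617×10⁻⁵ × 1230 K = 0.10599 eV.
Eᵢ/kT = 0, 0.88027, 2.5568, 3.5003, 4.6136.
Z = Σ e^(−Eᵢ/kT) = e^(−0) + e^(−0.88027) + e^(−2.5568) + e^(−3.5003) + e^(−4.6136) = 1.0000 + 0.41467 + 0.077553 + 0.030188 + 0.0099161 = 1.5323.
F = −kT ln Z = −0.10599 × ln(1.5323) = −0.10599 × 0.42677 = -0.0452 eV.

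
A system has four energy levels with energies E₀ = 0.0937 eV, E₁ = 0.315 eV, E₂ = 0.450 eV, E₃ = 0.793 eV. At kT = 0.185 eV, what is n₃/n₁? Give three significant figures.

0.0755

n₃/n₁ = exp[−(E₃−E₁)/kT] = exp(−(0.478 eV)/(0.185 eV)) = exp(-2.5838) = 0.0755.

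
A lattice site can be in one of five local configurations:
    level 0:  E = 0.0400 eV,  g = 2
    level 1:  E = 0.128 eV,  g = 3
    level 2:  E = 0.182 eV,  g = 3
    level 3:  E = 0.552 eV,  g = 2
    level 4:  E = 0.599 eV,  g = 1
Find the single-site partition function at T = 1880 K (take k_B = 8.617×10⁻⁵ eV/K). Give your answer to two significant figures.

Z = 4.0

k_BT = 8.617×10⁻⁵ × 1880 K = 0.1620 eV.
Eᵢ/kT = 0.2469, 0.7901, 1.123, 3.407, 3.698.
Z = Σ gᵢe^(−Eᵢ/kT) = 2·e^(−0.2469) + 3·e^(−0.7901) + 3·e^(−1.123) + 2·e^(−3.407) + 1·e^(−3.698) = 1.562 + 1.361 + 0.9759 + 0.06628 + 0.02477 = 3.990.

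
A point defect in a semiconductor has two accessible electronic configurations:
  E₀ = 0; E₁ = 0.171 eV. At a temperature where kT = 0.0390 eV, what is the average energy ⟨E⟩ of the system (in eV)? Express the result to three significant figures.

0.00211 eV

Eᵢ/kT = 0, 4.3846.
Z = Σ e^(−Eᵢ/kT) = e^(−0) + e^(−4.3846) = 1.0000 + 0.012468 = 1.0125.
⟨E⟩ = Σ Eᵢ e^(−Eᵢ/kT) / Z = (0·1.0000 + 0.171·0.012468) / 1.0125 = 0.00211 eV.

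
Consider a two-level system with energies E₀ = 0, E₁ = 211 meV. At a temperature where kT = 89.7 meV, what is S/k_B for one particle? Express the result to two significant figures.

Eᵢ/kT = 0, 2.352.
Z = Σ e^(−Eᵢ/kT) = e^(−0) + e^(−2.352) = 1.000 + 0.09518 = 1.095.
⟨E⟩ = Σ EᵢPᵢ = 18.34 meV.
S/k_B = ln Z + ⟨E⟩/kT = ln(1.095) + 18.34/89.7 = 0.09075 + 0.2045 = 0.30.

0.30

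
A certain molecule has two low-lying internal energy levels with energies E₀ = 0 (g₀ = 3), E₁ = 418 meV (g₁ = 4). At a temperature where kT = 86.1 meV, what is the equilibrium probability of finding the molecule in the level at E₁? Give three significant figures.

0.0103

Eᵢ/kT = 0, 4.8548.
Z = Σ gᵢe^(−Eᵢ/kT) = 3·e^(−0) + 4·e^(−4.8548) = 3.0000 + 0.031164 = 3.0312.
P₁ = g₁ e^(−E₁/kT) / Z = 0.031164/3.0312 = 0.0103.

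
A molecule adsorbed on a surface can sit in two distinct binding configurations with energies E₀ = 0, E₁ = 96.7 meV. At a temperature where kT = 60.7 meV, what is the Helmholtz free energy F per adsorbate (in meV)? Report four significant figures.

Eᵢ/kT = 0, 1.59308.
Z = Σ e^(−Eᵢ/kT) = e^(−0) + e^(−1.59308) = 1.00000 + 0.203298 = 1.20330.
F = −kT ln Z = −60.7 × ln(1.20330) = −60.7 × 0.185068 = -11.23 meV.

-11.23 meV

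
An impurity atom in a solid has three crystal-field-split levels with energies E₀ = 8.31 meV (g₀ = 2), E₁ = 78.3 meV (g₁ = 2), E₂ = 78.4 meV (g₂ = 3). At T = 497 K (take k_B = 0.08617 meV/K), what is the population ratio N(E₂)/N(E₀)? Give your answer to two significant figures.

k_BT = 0.08617 × 497 K = 42.83 meV.
n₂/n₀ = (g₂/g₀) exp[−(E₂−E₀)/kT] = (3/2) × exp(−(70.09 meV)/(42.83 meV)) = (3/2) × exp(-1.636) = 0.29.

0.29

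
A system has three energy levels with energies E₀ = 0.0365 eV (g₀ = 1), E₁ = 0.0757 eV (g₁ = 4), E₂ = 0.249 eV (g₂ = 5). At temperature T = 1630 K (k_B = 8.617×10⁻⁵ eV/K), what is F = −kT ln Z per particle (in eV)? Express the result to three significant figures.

-0.193 eV

k_BT = 8.617×10⁻⁵ × 1630 K = 0.14046 eV.
Eᵢ/kT = 0.25986, 0.53894, 1.7727.
Z = Σ gᵢe^(−Eᵢ/kT) = 1·e^(−0.25986) + 4·e^(−0.53894) + 5·e^(−1.7727) = 0.77116 + 2.3335 + 0.84937 = 3.9540.
F = −kT ln Z = −0.14046 × ln(3.9540) = −0.14046 × 1.3747 = -0.193 eV.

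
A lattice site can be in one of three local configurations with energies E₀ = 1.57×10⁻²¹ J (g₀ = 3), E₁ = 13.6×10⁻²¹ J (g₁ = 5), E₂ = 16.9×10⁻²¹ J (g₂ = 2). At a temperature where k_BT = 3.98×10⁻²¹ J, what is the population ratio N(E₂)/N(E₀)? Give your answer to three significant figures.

0.0142

n₂/n₀ = (g₂/g₀) exp[−(E₂−E₀)/kT] = (2/3) × exp(−(15.33 ×10⁻²¹ J)/(3.98 ×10⁻²¹ J)) = (2/3) × exp(-3.8518) = 0.0142.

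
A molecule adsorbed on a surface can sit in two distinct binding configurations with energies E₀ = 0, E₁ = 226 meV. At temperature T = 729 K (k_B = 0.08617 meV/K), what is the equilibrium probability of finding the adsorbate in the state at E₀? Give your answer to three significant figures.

0.973

k_BT = 0.08617 × 729 K = 62.818 meV.
Eᵢ/kT = 0, 3.5977.
Z = Σ e^(−Eᵢ/kT) = e^(−0) + e^(−3.5977) = 1.0000 + 0.027387 = 1.0274.
P₀ = e^(−E₀/kT) / Z = 1.0000/1.0274 = 0.973.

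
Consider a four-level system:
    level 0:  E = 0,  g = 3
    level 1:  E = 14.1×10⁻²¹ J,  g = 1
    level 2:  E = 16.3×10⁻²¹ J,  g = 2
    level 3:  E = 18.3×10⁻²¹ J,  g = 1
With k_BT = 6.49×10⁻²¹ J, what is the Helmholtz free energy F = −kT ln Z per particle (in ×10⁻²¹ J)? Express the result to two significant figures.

Eᵢ/kT = 0, 2.173, 2.512, 2.820.
Z = Σ gᵢe^(−Eᵢ/kT) = 3·e^(−0) + 1·e^(−2.173) + 2·e^(−2.512) + 1·e^(−2.820) = 3.000 + 0.1138 + 0.1622 + 0.05961 = 3.336.
F = −kT ln Z = −6.49 × ln(3.336) = −6.49 × 1.205 = -7.8 ×10⁻²¹ J.

-7.8 ×10⁻²¹ J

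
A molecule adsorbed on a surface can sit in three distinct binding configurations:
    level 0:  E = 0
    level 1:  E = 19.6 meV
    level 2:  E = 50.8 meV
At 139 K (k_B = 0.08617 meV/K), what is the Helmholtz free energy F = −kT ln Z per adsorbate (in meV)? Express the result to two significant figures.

k_BT = 0.08617 × 139 K = 11.98 meV.
Eᵢ/kT = 0, 1.636, 4.240.
Z = Σ e^(−Eᵢ/kT) = e^(−0) + e^(−1.636) + e^(−4.240) = 1.000 + 0.1948 + 0.01441 = 1.209.
F = −kT ln Z = −11.98 × ln(1.209) = −11.98 × 0.1898 = -2.3 meV.

-2.3 meV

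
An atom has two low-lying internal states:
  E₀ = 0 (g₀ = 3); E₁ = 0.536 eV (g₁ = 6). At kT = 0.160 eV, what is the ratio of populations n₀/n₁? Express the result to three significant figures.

14.3

n₀/n₁ = (g₀/g₁) exp[−(E₀−E₁)/kT] = (3/6) × exp(−(-0.536 eV)/(0.160 eV)) = (3/6) × exp(3.3500) = 14.3.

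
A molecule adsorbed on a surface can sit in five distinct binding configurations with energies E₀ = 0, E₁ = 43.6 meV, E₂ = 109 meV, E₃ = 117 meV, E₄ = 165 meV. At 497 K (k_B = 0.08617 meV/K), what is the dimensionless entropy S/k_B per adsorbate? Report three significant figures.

0.965

k_BT = 0.08617 × 497 K = 42.826 meV.
Eᵢ/kT = 0, 1.0181, 2.5452, 2.7320, 3.8528.
Z = Σ e^(−Eᵢ/kT) = e^(−0) + e^(−1.0181) + e^(−2.5452) + e^(−2.7320) + e^(−3.8528) = 1.0000 + 0.36128 + 0.078457 + 0.065089 + 0.021220 = 1.5260.
⟨E⟩ = Σ EᵢPᵢ = 23.211 meV.
S/k_B = ln Z + ⟨E⟩/kT = ln(1.5260) + 23.211/42.826 = 0.42265 + 0.54198 = 0.965.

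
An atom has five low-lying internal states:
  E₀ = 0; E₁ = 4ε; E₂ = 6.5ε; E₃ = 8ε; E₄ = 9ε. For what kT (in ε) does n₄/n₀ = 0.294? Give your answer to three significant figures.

7.35 ε

n₄/n₀ = exp[−(E₄−E₀)/kT] = 0.294.
⇒ (E₄−E₀)/kT = ln(1/0.294) = ln(3.4014) = 1.2242.
kT = 9ε / 1.2242 = 7.35 ε.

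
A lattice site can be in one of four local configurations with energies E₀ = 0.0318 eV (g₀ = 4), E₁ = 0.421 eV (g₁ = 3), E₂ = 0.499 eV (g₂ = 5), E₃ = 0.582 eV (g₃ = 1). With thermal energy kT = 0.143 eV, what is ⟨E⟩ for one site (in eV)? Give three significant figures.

Eᵢ/kT = 0.22238, 2.9441, 3.4895, 4.0699.
Z = Σ gᵢe^(−Eᵢ/kT) = 4·e^(−0.22238) + 3·e^(−2.9441) + 5·e^(−3.4895) + 1·e^(−4.0699) = 3.2024 + 0.15795 + 0.15258 + 0.017079 = 3.5300.
⟨E⟩ = Σ Eᵢ gᵢe^(−Eᵢ/kT) / Z = (0.0318·3.2024 + 0.421·0.15795 + 0.499·0.15258 + 0.582·0.017079) / 3.5300 = 0.0721 eV.

0.0721 eV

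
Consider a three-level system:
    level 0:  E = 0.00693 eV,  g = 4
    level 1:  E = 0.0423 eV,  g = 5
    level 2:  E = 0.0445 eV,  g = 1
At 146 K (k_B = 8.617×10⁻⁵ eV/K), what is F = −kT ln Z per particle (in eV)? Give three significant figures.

-0.0116 eV

k_BT = 8.617×10⁻⁵ × 146 K = 0.012581 eV.
Eᵢ/kT = 0.55083, 3.3622, 3.5371.
Z = Σ gᵢe^(−Eᵢ/kT) = 4·e^(−0.55083) + 5·e^(−3.3622) + 1·e^(−3.5371) = 2.3059 + 0.17329 + 0.029098 = 2.5083.
F = −kT ln Z = −0.012581 × ln(2.5083) = −0.012581 × 0.91961 = -0.0116 eV.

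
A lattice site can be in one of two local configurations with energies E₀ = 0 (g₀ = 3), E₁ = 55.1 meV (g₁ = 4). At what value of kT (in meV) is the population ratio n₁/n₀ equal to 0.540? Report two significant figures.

n₁/n₀ = (g₁/g₀) exp[−(E₁−E₀)/kT] = 0.540.
⇒ (E₁−E₀)/kT = ln((4/3)/0.540) = ln(2.469) = 0.9038.
kT = 55.1 meV / 0.9038 = 61 meV.

61 meV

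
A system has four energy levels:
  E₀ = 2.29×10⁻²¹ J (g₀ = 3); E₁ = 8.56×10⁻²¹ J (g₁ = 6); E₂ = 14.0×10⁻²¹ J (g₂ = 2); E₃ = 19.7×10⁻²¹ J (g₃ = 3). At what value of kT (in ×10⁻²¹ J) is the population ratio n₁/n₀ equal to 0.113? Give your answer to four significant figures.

2.182 ×10⁻²¹ J

n₁/n₀ = (g₁/g₀) exp[−(E₁−E₀)/kT] = 0.113.
⇒ (E₁−E₀)/kT = ln((6/3)/0.113) = ln(17.6991) = 2.87351.
kT = 6.27 ×10⁻²¹ J / 2.87351 = 2.182 ×10⁻²¹ J.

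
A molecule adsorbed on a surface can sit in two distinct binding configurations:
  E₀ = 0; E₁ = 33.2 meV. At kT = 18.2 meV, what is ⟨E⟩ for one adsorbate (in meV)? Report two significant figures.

Eᵢ/kT = 0, 1.824.
Z = Σ e^(−Eᵢ/kT) = e^(−0) + e^(−1.824) = 1.000 + 0.1614 = 1.161.
⟨E⟩ = Σ Eᵢ e^(−Eᵢ/kT) / Z = (0·1.000 + 33.2·0.1614) / 1.161 = 4.6 meV.

4.6 meV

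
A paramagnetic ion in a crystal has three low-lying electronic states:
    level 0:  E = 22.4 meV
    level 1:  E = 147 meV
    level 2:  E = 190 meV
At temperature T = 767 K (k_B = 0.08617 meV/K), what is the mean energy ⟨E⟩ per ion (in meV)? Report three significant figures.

k_BT = 0.08617 × 767 K = 66.092 meV.
Eᵢ/kT = 0.33892, 2.2242, 2.8748.
Z = Σ e^(−Eᵢ/kT) = e^(−0.33892) + e^(−2.2242) + e^(−2.8748) = 0.71254 + 0.10815 + 0.056427 = 0.87712.
⟨E⟩ = Σ Eᵢ e^(−Eᵢ/kT) / Z = (22.4·0.71254 + 147·0.10815 + 190·0.056427) / 0.87712 = 48.5 meV.

48.5 meV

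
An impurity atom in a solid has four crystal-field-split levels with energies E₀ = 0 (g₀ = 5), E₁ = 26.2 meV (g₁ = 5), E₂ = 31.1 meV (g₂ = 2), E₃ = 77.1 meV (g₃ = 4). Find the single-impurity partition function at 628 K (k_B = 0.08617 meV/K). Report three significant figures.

k_BT = 0.08617 × 628 K = 54.115 meV.
Eᵢ/kT = 0, 0.48415, 0.57470, 1.4247.
Z = Σ gᵢe^(−Eᵢ/kT) = 5·e^(−0) + 5·e^(−0.48415) + 2·e^(−0.57470) + 4·e^(−1.4247) = 5.0000 + 3.0811 + 1.1257 + 0.96232 = 10.169.

Z = 10.2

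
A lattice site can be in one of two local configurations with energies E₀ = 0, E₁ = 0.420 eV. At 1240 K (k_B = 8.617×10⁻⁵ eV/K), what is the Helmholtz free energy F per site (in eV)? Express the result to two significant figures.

k_BT = 8.617×10⁻⁵ × 1240 K = 0.1069 eV.
Eᵢ/kT = 0, 3.929.
Z = Σ e^(−Eᵢ/kT) = e^(−0) + e^(−3.929) = 1.000 + 0.01966 = 1.020.
F = −kT ln Z = −0.1069 × ln(1.020) = −0.1069 × 0.01980 = -0.0021 eV.

-0.0021 eV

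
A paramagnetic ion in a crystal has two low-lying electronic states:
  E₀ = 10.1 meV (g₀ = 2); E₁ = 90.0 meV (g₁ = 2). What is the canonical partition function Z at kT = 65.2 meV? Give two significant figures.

Z = 2.2

Eᵢ/kT = 0.1549, 1.380.
Z = Σ gᵢe^(−Eᵢ/kT) = 2·e^(−0.1549) + 2·e^(−1.380) = 1.713 + 0.5032 = 2.216.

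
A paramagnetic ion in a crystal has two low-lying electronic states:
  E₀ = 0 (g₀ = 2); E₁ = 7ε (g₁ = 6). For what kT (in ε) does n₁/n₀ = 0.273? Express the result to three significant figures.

n₁/n₀ = (g₁/g₀) exp[−(E₁−E₀)/kT] = 0.273.
⇒ (E₁−E₀)/kT = ln((6/2)/0.273) = ln(10.989) = 2.3969.
kT = 7ε / 2.3969 = 2.92 ε.

2.92 ε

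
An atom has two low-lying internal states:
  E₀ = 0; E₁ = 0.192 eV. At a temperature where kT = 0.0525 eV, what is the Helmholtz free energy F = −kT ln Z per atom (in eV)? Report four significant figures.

-0.001338 eV

Eᵢ/kT = 0, 3.65714.
Z = Σ e^(−Eᵢ/kT) = e^(−0) + e^(−3.65714) = 1.00000 + 0.0258062 = 1.02581.
F = −kT ln Z = −0.0525 × ln(1.02581) = −0.0525 × 0.0254825 = -0.001338 eV.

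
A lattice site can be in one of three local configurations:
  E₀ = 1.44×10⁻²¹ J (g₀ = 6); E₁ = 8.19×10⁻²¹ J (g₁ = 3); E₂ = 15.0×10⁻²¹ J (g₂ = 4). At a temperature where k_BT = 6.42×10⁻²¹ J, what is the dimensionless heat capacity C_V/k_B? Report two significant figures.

0.36

Eᵢ/kT = 0.2243, 1.276, 2.336.
Z = Σ gᵢe^(−Eᵢ/kT) = 6·e^(−0.2243) + 3·e^(−1.276) + 4·e^(−2.336) = 4.794 + 0.8375 + 0.3869 = 6.018.
⟨E⟩ = 3.251, ⟨E²⟩ = 25.45.
C_V/k_B = (⟨E²⟩ − ⟨E⟩²)/(kT)² = (25.45 − 10.57)/41.22 = 0.36.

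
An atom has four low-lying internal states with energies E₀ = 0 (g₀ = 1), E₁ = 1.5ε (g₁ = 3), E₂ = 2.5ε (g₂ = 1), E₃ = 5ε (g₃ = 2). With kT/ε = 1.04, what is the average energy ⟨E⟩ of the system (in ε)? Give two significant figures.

Eᵢ/kT = 0, 1.442, 2.404, 4.808.
Z = Σ gᵢe^(−Eᵢ/kT) = 1·e^(−0) + 3·e^(−1.442) + 1·e^(−2.404) + 2·e^(−4.808) = 1.000 + 0.7094 + 0.09036 + 0.01633 = 1.816.
⟨E⟩ = Σ Eᵢ gᵢe^(−Eᵢ/kT) / Z = (0·1.000 + 1.5·0.7094 + 2.5·0.09036 + 5·0.01633) / 1.816 = 0.76 ε.

0.76 ε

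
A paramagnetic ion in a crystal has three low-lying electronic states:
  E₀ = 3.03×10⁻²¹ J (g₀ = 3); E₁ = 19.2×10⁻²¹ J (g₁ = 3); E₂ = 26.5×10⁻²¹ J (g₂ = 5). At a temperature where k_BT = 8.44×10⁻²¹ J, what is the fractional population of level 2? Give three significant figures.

Eᵢ/kT = 0.35900, 2.2749, 3.1398.
Z = Σ gᵢe^(−Eᵢ/kT) = 3·e^(−0.35900) + 3·e^(−2.2749) + 5·e^(−3.1398) = 2.0951 + 0.30842 + 0.21646 = 2.6200.
P₂ = g₂ e^(−E₂/kT) / Z = 0.21646/2.6200 = 0.0826.

0.0826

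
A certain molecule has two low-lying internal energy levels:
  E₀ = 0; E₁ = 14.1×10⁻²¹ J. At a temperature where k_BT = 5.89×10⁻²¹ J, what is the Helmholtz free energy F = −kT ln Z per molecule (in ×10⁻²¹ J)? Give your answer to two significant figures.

Eᵢ/kT = 0, 2.394.
Z = Σ e^(−Eᵢ/kT) = e^(−0) + e^(−2.394) = 1.000 + 0.09126 = 1.091.
F = −kT ln Z = −5.89 × ln(1.091) = −5.89 × 0.08709 = -0.51 ×10⁻²¹ J.

-0.51 ×10⁻²¹ J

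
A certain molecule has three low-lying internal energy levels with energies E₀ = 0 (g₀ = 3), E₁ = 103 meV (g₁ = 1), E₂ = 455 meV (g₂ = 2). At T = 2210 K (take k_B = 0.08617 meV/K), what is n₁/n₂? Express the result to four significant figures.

k_BT = 0.08617 × 2210 K = 190.436 meV.
n₁/n₂ = (g₁/g₂) exp[−(E₁−E₂)/kT] = (1/2) × exp(−(-352 meV)/(190.436 meV)) = (1/2) × exp(1.84839) = 3.175.

3.175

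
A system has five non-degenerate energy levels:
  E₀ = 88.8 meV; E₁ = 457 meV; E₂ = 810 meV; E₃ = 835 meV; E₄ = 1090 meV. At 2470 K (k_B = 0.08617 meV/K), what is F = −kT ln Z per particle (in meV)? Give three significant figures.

41.3 meV

k_BT = 0.08617 × 2470 K = 212.84 meV.
Eᵢ/kT = 0.41721, 2.1472, 3.8057, 3.9231, 5.1212.
Z = Σ e^(−Eᵢ/kT) = e^(−0.41721) + e^(−2.1472) + e^(−3.8057) + e^(−3.9231) + e^(−5.1212) = 0.65888 + 0.11681 + 0.022244 + 0.019780 + 0.0059689 = 0.82368.
F = −kT ln Z = −212.84 × ln(0.82368) = −212.84 × -0.19397 = 41.3 meV.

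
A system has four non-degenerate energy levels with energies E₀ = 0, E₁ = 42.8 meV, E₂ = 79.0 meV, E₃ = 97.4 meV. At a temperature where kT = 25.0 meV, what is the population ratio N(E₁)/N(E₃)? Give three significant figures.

8.88

n₁/n₃ = exp[−(E₁−E₃)/kT] = exp(−(-54.6 meV)/(25.0 meV)) = exp(2.1840) = 8.88.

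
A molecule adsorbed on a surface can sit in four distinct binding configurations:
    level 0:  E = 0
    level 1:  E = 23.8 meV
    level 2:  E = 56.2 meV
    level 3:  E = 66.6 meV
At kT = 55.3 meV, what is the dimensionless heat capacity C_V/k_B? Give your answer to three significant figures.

Eᵢ/kT = 0, 0.43038, 1.0163, 1.2043.
Z = Σ e^(−Eᵢ/kT) = e^(−0) + e^(−0.43038) + e^(−1.0163) + e^(−1.2043) = 1.0000 + 0.65026 + 0.36193 + 0.29990 = 2.3121.
⟨E⟩ = 24.130 meV, ⟨E²⟩ = 1229.1 meV².
C_V/k_B = (⟨E²⟩ − ⟨E⟩²)/(kT)² = (1229.1 − 582.26)/3058.1 = 0.212.

0.212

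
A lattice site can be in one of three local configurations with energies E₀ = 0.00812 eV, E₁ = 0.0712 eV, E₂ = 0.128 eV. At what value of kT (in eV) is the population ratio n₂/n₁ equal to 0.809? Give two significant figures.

n₂/n₁ = exp[−(E₂−E₁)/kT] = 0.809.
⇒ (E₂−E₁)/kT = ln(1/0.809) = ln(1.236) = 0.2119.
kT = 0.0568 eV / 0.2119 = 0.27 eV.

0.27 eV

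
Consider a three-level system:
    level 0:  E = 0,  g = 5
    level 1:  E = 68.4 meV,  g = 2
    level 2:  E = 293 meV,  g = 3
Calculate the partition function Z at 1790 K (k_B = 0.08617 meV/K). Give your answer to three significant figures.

Z = 6.73

k_BT = 0.08617 × 1790 K = 154.24 meV.
Eᵢ/kT = 0, 0.44346, 1.8996.
Z = Σ gᵢe^(−Eᵢ/kT) = 5·e^(−0) + 2·e^(−0.44346) + 3·e^(−1.8996) = 5.0000 + 1.2836 + 0.44889 = 6.7325.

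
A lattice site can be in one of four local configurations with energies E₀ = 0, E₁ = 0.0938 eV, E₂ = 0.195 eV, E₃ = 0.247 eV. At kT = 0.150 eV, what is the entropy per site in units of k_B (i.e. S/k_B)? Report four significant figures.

1.196

Eᵢ/kT = 0, 0.625333, 1.30000, 1.64667.
Z = Σ e^(−Eᵢ/kT) = e^(−0) + e^(−0.625333) + e^(−1.30000) + e^(−1.64667) = 1.00000 + 0.535083 + 0.272532 + 0.192691 = 2.00031.
⟨E⟩ = Σ EᵢPᵢ = 0.0754529 eV.
S/k_B = ln Z + ⟨E⟩/kT = ln(2.00031) + 0.0754529/0.150 = 0.693302 + 0.503019 = 1.196.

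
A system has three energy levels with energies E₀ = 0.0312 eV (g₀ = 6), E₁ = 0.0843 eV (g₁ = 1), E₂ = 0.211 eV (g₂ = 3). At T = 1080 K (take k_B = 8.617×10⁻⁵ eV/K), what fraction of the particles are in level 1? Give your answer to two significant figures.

k_BT = 8.617×10⁻⁵ × 1080 K = 0.09306 eV.
Eᵢ/kT = 0.3353, 0.9059, 2.267.
Z = Σ gᵢe^(−Eᵢ/kT) = 6·e^(−0.3353) + 1·e^(−0.9059) + 3·e^(−2.267) = 4.291 + 0.4042 + 0.3109 = 5.006.
P₁ = g₁ e^(−E₁/kT) / Z = 0.4042/5.006 = 0.081.

0.081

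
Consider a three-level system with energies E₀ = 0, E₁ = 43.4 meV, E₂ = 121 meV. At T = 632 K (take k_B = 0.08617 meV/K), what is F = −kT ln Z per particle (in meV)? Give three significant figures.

k_BT = 0.08617 × 632 K = 54.459 meV.
Eᵢ/kT = 0, 0.79693, 2.2219.
Z = Σ e^(−Eᵢ/kT) = e^(−0) + e^(−0.79693) + e^(−2.2219) = 1.0000 + 0.45071 + 0.10840 = 1.5591.
F = −kT ln Z = −54.459 × ln(1.5591) = −54.459 × 0.44411 = -24.2 meV.

-24.2 meV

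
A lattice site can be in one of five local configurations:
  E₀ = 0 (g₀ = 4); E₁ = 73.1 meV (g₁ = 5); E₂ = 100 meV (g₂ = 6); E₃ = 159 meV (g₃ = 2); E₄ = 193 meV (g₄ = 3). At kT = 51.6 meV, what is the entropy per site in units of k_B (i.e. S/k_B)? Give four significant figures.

2.463

Eᵢ/kT = 0, 1.41667, 1.93798, 3.08140, 3.74031.
Z = Σ gᵢe^(−Eᵢ/kT) = 4·e^(−0) + 5·e^(−1.41667) + 6·e^(−1.93798) + 2·e^(−3.08140) + 3·e^(−3.74031) = 4.00000 + 1.21260 + 0.863967 + 0.0917899 + 0.0712402 = 6.23960.
⟨E⟩ = Σ EᵢPᵢ = 32.5953 meV.
S/k_B = ln Z + ⟨E⟩/kT = ln(6.23960) + 32.5953/51.6 = 1.83092 + 0.631692 = 2.463.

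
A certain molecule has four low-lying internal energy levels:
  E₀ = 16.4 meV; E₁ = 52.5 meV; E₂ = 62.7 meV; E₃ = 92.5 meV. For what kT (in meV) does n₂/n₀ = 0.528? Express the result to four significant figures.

n₂/n₀ = exp[−(E₂−E₀)/kT] = 0.528.
⇒ (E₂−E₀)/kT = ln(1/0.528) = ln(1.89394) = 0.638659.
kT = 46.3 meV / 0.638659 = 72.50 meV.

72.50 meV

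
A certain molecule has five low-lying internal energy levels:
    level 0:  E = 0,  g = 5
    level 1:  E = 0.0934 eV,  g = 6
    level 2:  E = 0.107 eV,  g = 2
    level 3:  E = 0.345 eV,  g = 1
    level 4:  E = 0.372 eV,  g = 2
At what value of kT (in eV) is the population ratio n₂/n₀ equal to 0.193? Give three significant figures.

n₂/n₀ = (g₂/g₀) exp[−(E₂−E₀)/kT] = 0.193.
⇒ (E₂−E₀)/kT = ln((2/5)/0.193) = ln(2.0725) = 0.72876.
kT = 0.107 eV / 0.72876 = 0.147 eV.

0.147 eV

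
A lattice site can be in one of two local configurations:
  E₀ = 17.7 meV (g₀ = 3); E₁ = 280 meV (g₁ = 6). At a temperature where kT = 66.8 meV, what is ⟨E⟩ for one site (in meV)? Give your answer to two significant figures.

Eᵢ/kT = 0.2650, 4.192.
Z = Σ gᵢe^(−Eᵢ/kT) = 3·e^(−0.2650) + 6·e^(−4.192) = 2.302 + 0.09070 = 2.393.
⟨E⟩ = Σ Eᵢ gᵢe^(−Eᵢ/kT) / Z = (17.7·2.302 + 280·0.09070) / 2.393 = 28 meV.

28 meV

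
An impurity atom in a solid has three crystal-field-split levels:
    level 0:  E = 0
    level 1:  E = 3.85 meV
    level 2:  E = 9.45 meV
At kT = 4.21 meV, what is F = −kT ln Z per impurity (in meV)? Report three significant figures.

-1.73 meV

Eᵢ/kT = 0, 0.91449, 2.2447.
Z = Σ e^(−Eᵢ/kT) = e^(−0) + e^(−0.91449) + e^(−2.2447) = 1.0000 + 0.40072 + 0.10596 = 1.5067.
F = −kT ln Z = −4.21 × ln(1.5067) = −4.21 × 0.40992 = -1.73 meV.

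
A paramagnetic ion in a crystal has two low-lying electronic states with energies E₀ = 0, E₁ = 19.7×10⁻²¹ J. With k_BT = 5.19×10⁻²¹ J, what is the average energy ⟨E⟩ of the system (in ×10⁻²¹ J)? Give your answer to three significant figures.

Eᵢ/kT = 0, 3.7958.
Z = Σ e^(−Eᵢ/kT) = e^(−0) + e^(−3.7958) = 1.0000 + 0.022465 = 1.0225.
⟨E⟩ = Σ Eᵢ e^(−Eᵢ/kT) / Z = (0·1.0000 + 19.7·0.022465) / 1.0225 = 0.433 ×10⁻²¹ J.

0.433 ×10⁻²¹ J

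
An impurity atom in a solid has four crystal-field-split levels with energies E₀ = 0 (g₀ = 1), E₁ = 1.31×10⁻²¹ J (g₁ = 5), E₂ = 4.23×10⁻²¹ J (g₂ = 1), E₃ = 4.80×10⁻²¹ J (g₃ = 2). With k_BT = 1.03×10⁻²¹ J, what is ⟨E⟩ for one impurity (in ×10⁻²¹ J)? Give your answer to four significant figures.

Eᵢ/kT = 0, 1.27184, 4.10680, 4.66019.
Z = Σ gᵢe^(−Eᵢ/kT) = 1·e^(−0) + 5·e^(−1.27184) + 1·e^(−4.10680) + 2·e^(−4.66019) = 1.00000 + 1.40158 + 0.0164604 + 0.0189293 = 2.43697.
⟨E⟩ = Σ Eᵢ gᵢe^(−Eᵢ/kT) / Z = (0·1.00000 + 1.31·1.40158 + 4.23·0.0164604 + 4.80·0.0189293) / 2.43697 = 0.8193 ×10⁻²¹ J.

0.8193 ×10⁻²¹ J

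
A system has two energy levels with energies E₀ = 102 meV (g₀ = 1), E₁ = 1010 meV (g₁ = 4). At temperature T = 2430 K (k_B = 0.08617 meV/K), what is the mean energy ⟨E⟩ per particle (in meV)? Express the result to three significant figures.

147 meV

k_BT = 0.08617 × 2430 K = 209.39 meV.
Eᵢ/kT = 0.48713, 4.8235.
Z = Σ gᵢe^(−Eᵢ/kT) = 1·e^(−0.48713) + 4·e^(−4.8235) = 0.61439 + 0.032154 = 0.64654.
⟨E⟩ = Σ Eᵢ gᵢe^(−Eᵢ/kT) / Z = (102·0.61439 + 1010·0.032154) / 0.64654 = 147 meV.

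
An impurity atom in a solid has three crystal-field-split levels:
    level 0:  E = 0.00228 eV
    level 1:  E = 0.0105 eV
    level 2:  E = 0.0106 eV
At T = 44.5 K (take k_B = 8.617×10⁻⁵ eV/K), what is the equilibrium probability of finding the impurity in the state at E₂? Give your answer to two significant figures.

0.093

k_BT = 8.617×10⁻⁵ × 44.5 K = 0.003835 eV.
Eᵢ/kT = 0.5945, 2.738, 2.764.
Z = Σ e^(−Eᵢ/kT) = e^(−0.5945) + e^(−2.738) + e^(−2.764) = 0.5518 + 0.06470 + 0.06304 = 0.6795.
P₂ = e^(−E₂/kT) / Z = 0.06304/0.6795 = 0.093.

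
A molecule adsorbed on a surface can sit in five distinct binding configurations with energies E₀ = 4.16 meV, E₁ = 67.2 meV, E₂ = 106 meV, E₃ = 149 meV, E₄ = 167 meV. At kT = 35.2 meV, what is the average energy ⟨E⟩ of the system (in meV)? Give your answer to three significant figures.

Eᵢ/kT = 0.11818, 1.9091, 3.0114, 4.2330, 4.7443.
Z = Σ e^(−Eᵢ/kT) = e^(−0.11818) + e^(−1.9091) + e^(−3.0114) + e^(−4.2330) + e^(−4.7443) = 0.88854 + 0.14821 + 0.049223 + 0.014509 + 0.0087012 = 1.1092.
⟨E⟩ = Σ Eᵢ e^(−Eᵢ/kT) / Z = (4.16·0.88854 + 67.2·0.14821 + 106·0.049223 + 149·0.014509 + 167·0.0087012) / 1.1092 = 20.3 meV.

20.3 meV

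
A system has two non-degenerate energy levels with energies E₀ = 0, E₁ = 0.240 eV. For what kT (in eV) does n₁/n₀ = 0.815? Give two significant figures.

1.2 eV

n₁/n₀ = exp[−(E₁−E₀)/kT] = 0.815.
⇒ (E₁−E₀)/kT = ln(1/0.815) = ln(1.227) = 0.2046.
kT = 0.240 eV / 0.2046 = 1.2 eV.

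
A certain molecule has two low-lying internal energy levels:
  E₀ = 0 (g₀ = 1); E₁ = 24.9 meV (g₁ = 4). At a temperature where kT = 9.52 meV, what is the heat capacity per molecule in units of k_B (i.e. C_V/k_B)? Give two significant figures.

1.2

Eᵢ/kT = 0, 2.616.
Z = Σ gᵢe^(−Eᵢ/kT) = 1·e^(−0) + 4·e^(−2.616) = 1.000 + 0.2924 = 1.292.
⟨E⟩ = 5.635 meV, ⟨E²⟩ = 140.3 meV².
C_V/k_B = (⟨E²⟩ − ⟨E⟩²)/(kT)² = (140.3 − 31.75)/90.63 = 1.2.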